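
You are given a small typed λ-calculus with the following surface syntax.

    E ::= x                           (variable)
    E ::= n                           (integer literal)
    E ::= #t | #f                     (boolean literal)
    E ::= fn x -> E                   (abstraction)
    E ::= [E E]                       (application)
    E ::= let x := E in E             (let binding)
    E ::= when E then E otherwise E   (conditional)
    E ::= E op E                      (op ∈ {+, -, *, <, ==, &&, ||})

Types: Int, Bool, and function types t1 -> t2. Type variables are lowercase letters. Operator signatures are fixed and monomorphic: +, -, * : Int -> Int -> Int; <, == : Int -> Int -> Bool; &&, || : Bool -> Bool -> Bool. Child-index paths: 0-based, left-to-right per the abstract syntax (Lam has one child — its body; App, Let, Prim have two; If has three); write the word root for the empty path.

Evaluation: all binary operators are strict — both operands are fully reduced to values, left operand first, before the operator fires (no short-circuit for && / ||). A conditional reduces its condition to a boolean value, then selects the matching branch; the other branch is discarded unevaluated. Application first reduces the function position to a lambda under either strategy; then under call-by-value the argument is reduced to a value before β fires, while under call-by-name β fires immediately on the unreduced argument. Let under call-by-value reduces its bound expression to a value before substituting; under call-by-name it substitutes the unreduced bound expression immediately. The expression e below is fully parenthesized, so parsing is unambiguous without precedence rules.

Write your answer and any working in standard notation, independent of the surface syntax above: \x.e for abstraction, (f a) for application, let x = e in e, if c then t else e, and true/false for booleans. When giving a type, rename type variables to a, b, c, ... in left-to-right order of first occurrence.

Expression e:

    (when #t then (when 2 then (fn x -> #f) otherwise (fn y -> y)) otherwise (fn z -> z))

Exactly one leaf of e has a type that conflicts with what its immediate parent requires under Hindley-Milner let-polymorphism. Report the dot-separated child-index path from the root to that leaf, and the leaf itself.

Trace:
  unify Bool ~ Bool
  unify Int ~ Bool
  FAIL: mismatch Int ~ Bool

Answer: 1.0 : 2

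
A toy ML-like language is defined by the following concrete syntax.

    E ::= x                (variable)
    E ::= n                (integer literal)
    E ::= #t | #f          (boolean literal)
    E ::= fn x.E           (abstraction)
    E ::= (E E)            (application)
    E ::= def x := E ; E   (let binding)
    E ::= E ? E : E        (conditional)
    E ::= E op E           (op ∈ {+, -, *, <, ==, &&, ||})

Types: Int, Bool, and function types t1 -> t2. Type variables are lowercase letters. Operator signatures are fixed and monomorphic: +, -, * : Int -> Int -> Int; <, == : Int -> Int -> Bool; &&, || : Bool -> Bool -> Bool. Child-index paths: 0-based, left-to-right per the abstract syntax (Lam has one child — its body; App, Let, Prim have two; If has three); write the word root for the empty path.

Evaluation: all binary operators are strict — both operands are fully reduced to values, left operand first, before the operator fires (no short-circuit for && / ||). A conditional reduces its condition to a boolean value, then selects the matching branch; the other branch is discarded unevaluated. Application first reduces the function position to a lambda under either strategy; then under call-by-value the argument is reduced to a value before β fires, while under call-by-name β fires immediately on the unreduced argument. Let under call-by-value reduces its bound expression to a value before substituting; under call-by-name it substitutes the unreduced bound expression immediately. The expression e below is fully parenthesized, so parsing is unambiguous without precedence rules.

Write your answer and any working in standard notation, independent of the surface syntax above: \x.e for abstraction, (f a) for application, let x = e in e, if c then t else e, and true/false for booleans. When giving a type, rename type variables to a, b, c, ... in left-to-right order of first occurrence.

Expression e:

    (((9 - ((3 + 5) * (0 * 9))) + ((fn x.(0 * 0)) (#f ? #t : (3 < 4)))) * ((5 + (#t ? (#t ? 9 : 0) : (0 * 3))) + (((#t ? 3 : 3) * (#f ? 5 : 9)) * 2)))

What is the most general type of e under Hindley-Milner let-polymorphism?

Working:
  unify Int ~ Int
  unify Int ~ Int
  unify Int ~ Int
  unify Int ~ Int
  unify Int ~ Int
  unify Int ~ Int
  unify Int ~ Int
  unify Int ~ Int
  unify Int ~ Int
  unify Int ~ Int
  unify Int ~ Int
\x._ : a -> Int
  unify Bool ~ Bool
  unify Int ~ Int
  unify Int ~ Int
  unify Bool ~ Bool
  unify a -> Int ~ Bool -> b
  unify a ~ Bool
  unify Int ~ b
_ _ : Int
  unify Int ~ Int
  unify Int ~ Int
  unify Int ~ Int
  unify Bool ~ Bool
  unify Bool ~ Bool
  unify Int ~ Int
  unify Int ~ Int
  unify Int ~ Int
  unify Int ~ Int
  unify Int ~ Int
  unify Int ~ Int
  unify Bool ~ Bool
  unify Int ~ Int
  unify Int ~ Int
  unify Bool ~ Bool
  unify Int ~ Int
  unify Int ~ Int
  unify Int ~ Int
  unify Int ~ Int
  unify Int ~ Int
  unify Int ~ Int

Answer: Int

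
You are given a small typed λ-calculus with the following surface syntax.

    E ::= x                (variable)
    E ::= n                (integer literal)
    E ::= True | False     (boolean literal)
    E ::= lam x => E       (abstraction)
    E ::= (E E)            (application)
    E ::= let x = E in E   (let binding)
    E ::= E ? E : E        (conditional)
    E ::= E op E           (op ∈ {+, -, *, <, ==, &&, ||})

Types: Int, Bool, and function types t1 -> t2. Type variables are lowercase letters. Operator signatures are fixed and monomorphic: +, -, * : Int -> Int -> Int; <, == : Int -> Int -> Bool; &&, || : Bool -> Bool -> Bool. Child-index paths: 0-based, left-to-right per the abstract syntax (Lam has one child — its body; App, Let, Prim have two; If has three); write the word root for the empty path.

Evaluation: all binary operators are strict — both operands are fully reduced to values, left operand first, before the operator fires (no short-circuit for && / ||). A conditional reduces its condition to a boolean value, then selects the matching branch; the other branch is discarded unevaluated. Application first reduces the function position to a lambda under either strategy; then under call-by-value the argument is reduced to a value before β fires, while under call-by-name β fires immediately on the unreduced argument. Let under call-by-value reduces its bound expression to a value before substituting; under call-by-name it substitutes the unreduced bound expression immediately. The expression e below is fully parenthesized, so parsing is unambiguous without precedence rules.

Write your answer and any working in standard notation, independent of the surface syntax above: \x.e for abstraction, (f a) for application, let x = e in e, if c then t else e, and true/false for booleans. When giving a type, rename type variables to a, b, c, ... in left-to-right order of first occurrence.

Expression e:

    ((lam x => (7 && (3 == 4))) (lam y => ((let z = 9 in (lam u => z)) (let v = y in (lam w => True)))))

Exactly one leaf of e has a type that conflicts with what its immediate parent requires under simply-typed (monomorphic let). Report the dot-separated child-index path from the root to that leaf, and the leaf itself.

Derivation:
  unify Int ~ Bool
  FAIL: mismatch Int ~ Bool

Answer: 0.0.0 : 7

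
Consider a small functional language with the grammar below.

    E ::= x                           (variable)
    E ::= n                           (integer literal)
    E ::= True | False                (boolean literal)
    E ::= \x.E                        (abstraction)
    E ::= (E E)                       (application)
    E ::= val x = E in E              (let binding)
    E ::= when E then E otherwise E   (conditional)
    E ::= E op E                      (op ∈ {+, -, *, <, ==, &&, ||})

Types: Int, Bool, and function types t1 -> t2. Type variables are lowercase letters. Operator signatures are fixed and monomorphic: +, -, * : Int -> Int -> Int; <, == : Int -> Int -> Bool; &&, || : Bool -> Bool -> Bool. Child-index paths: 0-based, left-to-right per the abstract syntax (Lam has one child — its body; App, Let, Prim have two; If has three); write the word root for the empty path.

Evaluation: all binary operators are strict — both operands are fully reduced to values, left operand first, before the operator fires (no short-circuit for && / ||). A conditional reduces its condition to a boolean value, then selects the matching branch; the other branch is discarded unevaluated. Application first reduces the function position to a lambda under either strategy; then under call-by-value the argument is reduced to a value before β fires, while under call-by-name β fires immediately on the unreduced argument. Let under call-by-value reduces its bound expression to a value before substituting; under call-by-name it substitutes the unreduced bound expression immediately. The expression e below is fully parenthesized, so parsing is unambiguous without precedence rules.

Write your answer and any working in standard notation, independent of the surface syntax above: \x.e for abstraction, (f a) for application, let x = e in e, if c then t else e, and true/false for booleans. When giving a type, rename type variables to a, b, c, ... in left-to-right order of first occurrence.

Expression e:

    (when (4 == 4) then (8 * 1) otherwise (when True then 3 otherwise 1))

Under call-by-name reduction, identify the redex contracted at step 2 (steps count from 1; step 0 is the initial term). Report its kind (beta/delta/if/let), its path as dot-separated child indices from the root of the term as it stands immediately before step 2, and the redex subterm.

Answer: if at root : (if true then (8 * 1) else (if true then 3 else 1))

Derivation:
step 0: (if (4 == 4) then (8 * 1) else (if true then 3 else 1))
step 1: [delta@0] (if true then (8 * 1) else (if true then 3 else 1))
step 2: [if@root] (8 * 1)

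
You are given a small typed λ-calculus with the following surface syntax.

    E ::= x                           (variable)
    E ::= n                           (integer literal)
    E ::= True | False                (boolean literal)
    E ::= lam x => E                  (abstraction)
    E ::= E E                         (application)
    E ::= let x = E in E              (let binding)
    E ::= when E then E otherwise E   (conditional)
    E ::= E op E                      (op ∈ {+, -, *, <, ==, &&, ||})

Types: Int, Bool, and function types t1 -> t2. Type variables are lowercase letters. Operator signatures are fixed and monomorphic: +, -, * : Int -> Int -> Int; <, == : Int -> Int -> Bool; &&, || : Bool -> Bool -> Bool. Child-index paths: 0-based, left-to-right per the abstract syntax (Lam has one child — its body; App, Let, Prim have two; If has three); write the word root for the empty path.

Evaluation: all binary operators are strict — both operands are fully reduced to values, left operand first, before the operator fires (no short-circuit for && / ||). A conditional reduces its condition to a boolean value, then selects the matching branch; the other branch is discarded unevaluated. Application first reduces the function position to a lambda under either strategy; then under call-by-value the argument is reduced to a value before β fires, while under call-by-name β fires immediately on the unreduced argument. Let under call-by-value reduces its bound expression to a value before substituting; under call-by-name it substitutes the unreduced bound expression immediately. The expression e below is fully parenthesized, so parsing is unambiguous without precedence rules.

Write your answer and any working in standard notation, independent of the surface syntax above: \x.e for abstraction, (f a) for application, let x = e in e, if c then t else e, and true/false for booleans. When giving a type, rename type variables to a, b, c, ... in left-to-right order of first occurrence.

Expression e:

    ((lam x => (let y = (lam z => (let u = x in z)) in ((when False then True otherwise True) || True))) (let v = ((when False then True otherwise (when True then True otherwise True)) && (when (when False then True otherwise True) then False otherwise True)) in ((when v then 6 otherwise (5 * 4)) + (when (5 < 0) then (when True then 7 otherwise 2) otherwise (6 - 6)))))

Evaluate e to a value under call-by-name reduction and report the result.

Trace:
step 0: ((\x.(let y = (\z.(let u = x in z)) in ((if false then true else true) || true))) (let v = ((if false then true else (if true then true else true)) && (if (if false then true else true) then false else true)) in ((if v then 6 else (5 * 4)) + (if (5 < 0) then (if true then 7 else 2) else (6 - 6)))))
step 1: [beta@root] (let y = (\z.(let u = (let v = ((if false then true else (if true then true else true)) && (if (if false then true else true) then false else true)) in ((if v then 6 else (5 * 4)) + (if (5 < 0) then (if true then 7 else 2) else (6 - 6)))) in z)) in ((if false then true else true) || true))
step 2: [let@root] ((if false then true else true) || true)
step 3: [if@0] (true || true)
step 4: [delta@root] true

Answer: true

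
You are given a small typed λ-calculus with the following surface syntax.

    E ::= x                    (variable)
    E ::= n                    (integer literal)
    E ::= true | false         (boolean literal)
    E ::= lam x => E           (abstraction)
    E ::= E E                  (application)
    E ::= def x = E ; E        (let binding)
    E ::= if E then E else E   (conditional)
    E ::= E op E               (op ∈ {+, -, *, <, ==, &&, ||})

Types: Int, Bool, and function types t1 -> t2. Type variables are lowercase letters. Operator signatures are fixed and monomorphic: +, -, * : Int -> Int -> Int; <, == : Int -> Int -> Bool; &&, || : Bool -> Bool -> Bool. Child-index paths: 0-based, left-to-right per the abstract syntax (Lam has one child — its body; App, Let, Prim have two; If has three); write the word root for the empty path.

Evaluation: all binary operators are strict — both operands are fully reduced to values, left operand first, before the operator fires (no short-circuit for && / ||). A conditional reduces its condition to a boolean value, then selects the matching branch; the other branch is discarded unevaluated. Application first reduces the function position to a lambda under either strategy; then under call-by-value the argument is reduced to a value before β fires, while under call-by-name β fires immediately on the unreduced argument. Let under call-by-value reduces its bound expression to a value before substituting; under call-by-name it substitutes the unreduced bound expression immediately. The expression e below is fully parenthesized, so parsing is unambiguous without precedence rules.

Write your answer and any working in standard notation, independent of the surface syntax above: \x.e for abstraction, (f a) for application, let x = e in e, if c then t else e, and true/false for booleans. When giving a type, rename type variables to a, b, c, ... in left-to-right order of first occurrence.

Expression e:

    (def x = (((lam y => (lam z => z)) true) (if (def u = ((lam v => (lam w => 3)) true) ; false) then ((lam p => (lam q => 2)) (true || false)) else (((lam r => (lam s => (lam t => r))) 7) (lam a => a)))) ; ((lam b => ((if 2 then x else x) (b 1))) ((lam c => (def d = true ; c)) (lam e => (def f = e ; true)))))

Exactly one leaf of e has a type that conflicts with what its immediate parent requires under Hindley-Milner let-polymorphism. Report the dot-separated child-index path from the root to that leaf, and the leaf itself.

Answer: 1.0.0.0.0 : 2

Working:
z : b
\z._ : b -> b
\y._ : a -> b -> b
  unify a -> b -> b ~ Bool -> c
  unify a ~ Bool
  unify b -> b ~ c
_ _ : b -> b
\w._ : e -> Int
\v._ : d -> e -> Int
  unify d -> e -> Int ~ Bool -> f
  unify d ~ Bool
  unify e -> Int ~ f
_ _ : e -> Int
let u : forall. e -> Int
  unify Bool ~ Bool
\q._ : h -> Int
\p._ : g -> h -> Int
  unify Bool ~ Bool
  unify Bool ~ Bool
  unify g -> h -> Int ~ Bool -> i
  unify g ~ Bool
  unify h -> Int ~ i
_ _ : h -> Int
r : j
\t._ : l -> j
\s._ : k -> l -> j
\r._ : j -> k -> l -> j
  unify j -> k -> l -> j ~ Int -> m
  unify j ~ Int
  unify k -> l -> Int ~ m
_ _ : k -> l -> Int
a : n
\a._ : n -> n
  unify k -> l -> Int ~ (n -> n) -> o
  unify k ~ n -> n
  unify l -> Int ~ o
_ _ : l -> Int
  unify h -> Int ~ l -> Int
  unify h ~ l
  unify Int ~ Int
  unify b -> b ~ (l -> Int) -> p
  unify b ~ l -> Int
  unify l -> Int ~ p
_ _ : l -> Int
let x : forall. l -> Int
  unify Int ~ Bool
  FAIL: mismatch Int ~ Bool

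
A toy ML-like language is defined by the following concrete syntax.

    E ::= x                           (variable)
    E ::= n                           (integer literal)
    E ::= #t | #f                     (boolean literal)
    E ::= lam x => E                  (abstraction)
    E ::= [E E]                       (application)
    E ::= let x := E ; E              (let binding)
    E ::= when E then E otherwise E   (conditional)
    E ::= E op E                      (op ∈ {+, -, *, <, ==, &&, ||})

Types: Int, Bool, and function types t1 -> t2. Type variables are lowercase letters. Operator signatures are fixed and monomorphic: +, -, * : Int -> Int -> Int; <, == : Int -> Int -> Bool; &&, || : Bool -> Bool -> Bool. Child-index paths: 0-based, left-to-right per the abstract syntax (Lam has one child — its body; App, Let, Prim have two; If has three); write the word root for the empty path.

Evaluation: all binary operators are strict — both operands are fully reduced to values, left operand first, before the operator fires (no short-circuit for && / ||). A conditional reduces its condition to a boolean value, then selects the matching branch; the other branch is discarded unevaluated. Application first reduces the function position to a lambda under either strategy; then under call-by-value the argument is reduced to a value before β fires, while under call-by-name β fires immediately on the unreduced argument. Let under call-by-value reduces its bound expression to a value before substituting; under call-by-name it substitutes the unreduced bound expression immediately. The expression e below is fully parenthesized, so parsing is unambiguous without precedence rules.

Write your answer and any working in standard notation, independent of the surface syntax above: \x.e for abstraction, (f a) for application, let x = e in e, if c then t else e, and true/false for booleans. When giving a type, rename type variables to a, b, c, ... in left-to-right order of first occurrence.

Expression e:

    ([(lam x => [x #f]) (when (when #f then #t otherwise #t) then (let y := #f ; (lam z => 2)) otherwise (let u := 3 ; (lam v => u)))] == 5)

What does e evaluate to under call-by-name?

Trace:
step 0: (((\x.(x false)) (if (if false then true else true) then (let y = false in (\z.2)) else (let u = 3 in (\v.u)))) == 5)
step 1: [beta@0] (((if (if false then true else true) then (let y = false in (\z.2)) else (let u = 3 in (\v.u))) false) == 5)
step 2: [if@0.0.0] (((if true then (let y = false in (\z.2)) else (let u = 3 in (\v.u))) false) == 5)
step 3: [if@0.0] (((let y = false in (\z.2)) false) == 5)
step 4: [let@0.0] (((\z.2) false) == 5)
step 5: [beta@0] (2 == 5)
step 6: [delta@root] false

Answer: false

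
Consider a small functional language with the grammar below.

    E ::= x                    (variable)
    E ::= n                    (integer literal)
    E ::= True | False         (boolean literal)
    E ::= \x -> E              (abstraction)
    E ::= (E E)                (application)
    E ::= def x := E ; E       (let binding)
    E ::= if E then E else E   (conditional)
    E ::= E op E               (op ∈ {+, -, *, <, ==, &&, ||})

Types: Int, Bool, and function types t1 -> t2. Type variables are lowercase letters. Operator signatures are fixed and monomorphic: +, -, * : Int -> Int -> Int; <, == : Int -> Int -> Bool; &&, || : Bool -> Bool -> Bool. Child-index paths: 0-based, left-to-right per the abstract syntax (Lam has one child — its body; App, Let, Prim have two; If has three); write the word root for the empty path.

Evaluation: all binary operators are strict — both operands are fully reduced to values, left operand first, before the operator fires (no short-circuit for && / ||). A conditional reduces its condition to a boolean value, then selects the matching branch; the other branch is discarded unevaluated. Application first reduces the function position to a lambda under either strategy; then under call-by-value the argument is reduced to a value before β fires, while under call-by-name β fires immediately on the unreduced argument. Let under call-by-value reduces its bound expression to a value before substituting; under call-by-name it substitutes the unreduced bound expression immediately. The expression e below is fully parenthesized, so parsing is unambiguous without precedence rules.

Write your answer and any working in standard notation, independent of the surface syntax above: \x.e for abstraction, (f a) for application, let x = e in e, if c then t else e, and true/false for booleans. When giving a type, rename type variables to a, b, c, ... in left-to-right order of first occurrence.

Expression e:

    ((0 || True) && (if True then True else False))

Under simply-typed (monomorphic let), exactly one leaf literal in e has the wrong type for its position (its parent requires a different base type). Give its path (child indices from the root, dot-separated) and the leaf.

Derivation:
  unify Int ~ Bool
  FAIL: mismatch Int ~ Bool

Answer: 0.0 : 0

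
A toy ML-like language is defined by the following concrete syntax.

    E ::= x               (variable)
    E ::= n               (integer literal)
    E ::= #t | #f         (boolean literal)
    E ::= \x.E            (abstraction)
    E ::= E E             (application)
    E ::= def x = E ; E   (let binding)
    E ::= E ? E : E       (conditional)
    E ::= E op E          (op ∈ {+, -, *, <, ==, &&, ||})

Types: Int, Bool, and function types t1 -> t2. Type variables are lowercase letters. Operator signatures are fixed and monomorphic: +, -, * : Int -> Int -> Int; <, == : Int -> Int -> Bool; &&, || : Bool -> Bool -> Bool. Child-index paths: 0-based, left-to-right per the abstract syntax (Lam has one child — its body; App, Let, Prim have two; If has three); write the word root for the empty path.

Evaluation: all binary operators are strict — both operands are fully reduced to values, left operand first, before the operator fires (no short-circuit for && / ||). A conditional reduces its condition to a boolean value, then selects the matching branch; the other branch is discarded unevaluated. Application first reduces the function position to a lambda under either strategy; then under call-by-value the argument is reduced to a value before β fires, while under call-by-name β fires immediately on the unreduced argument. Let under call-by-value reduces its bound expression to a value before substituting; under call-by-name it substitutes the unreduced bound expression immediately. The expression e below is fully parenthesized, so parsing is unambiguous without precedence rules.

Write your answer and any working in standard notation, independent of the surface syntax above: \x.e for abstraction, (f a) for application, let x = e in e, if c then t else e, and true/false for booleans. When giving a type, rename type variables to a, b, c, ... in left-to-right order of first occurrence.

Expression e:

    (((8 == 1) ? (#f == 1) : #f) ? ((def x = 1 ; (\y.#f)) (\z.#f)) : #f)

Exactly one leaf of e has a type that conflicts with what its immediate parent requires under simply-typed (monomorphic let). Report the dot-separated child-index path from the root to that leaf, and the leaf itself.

Answer: 0.1.0 : false

Working:
  unify Int ~ Int
  unify Int ~ Int
  unify Bool ~ Bool
  unify Bool ~ Int
  FAIL: mismatch Bool ~ Int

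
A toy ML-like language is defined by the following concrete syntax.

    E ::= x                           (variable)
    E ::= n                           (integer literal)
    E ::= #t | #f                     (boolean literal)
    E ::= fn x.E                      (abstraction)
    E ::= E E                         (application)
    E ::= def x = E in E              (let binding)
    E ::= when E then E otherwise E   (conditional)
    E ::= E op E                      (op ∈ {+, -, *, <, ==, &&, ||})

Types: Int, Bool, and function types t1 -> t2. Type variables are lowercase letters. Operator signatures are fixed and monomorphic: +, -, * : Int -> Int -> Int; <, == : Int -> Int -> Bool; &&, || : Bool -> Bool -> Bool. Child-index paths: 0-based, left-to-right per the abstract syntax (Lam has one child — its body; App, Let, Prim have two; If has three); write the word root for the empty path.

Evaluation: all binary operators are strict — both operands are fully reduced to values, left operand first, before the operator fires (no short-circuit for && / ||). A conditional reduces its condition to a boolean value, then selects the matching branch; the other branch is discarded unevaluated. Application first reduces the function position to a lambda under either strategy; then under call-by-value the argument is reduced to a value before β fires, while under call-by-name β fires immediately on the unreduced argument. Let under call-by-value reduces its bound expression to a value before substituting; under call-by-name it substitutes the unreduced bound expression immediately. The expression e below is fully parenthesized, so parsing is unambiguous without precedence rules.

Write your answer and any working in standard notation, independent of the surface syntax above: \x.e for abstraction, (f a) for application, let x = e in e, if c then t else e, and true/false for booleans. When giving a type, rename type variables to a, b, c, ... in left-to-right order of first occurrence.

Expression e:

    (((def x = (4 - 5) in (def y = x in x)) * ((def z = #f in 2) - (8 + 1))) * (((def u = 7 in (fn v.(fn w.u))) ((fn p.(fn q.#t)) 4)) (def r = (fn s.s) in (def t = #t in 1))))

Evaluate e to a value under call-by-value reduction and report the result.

Working:
step 0: (((let x = (4 - 5) in (let y = x in x)) * ((let z = false in 2) - (8 + 1))) * (((let u = 7 in (\v.(\w.u))) ((\p.(\q.true)) 4)) (let r = (\s.s) in (let t = true in 1))))
step 1: [delta@0.0.0] (((let x = -1 in (let y = x in x)) * ((let z = false in 2) - (8 + 1))) * (((let u = 7 in (\v.(\w.u))) ((\p.(\q.true)) 4)) (let r = (\s.s) in (let t = true in 1))))
step 2: [let@0.0] (((let y = -1 in -1) * ((let z = false in 2) - (8 + 1))) * (((let u = 7 in (\v.(\w.u))) ((\p.(\q.true)) 4)) (let r = (\s.s) in (let t = true in 1))))
step 3: [let@0.0] ((-1 * ((let z = false in 2) - (8 + 1))) * (((let u = 7 in (\v.(\w.u))) ((\p.(\q.true)) 4)) (let r = (\s.s) in (let t = true in 1))))
step 4: [let@0.1.0] ((-1 * (2 - (8 + 1))) * (((let u = 7 in (\v.(\w.u))) ((\p.(\q.true)) 4)) (let r = (\s.s) in (let t = true in 1))))
step 5: [delta@0.1.1] ((-1 * (2 - 9)) * (((let u = 7 in (\v.(\w.u))) ((\p.(\q.true)) 4)) (let r = (\s.s) in (let t = true in 1))))
step 6: [delta@0.1] ((-1 * -7) * (((let u = 7 in (\v.(\w.u))) ((\p.(\q.true)) 4)) (let r = (\s.s) in (let t = true in 1))))
step 7: [delta@0] (7 * (((let u = 7 in (\v.(\w.u))) ((\p.(\q.true)) 4)) (let r = (\s.s) in (let t = true in 1))))
step 8: [let@1.0.0] (7 * (((\v.(\w.7)) ((\p.(\q.true)) 4)) (let r = (\s.s) in (let t = true in 1))))
step 9: [beta@1.0.1] (7 * (((\v.(\w.7)) (\q.true)) (let r = (\s.s) in (let t = true in 1))))
step 10: [beta@1.0] (7 * ((\w.7) (let r = (\s.s) in (let t = true in 1))))
step 11: [let@1.1] (7 * ((\w.7) (let t = true in 1)))
step 12: [let@1.1] (7 * ((\w.7) 1))
step 13: [beta@1] (7 * 7)
step 14: [delta@root] 49

Answer: 49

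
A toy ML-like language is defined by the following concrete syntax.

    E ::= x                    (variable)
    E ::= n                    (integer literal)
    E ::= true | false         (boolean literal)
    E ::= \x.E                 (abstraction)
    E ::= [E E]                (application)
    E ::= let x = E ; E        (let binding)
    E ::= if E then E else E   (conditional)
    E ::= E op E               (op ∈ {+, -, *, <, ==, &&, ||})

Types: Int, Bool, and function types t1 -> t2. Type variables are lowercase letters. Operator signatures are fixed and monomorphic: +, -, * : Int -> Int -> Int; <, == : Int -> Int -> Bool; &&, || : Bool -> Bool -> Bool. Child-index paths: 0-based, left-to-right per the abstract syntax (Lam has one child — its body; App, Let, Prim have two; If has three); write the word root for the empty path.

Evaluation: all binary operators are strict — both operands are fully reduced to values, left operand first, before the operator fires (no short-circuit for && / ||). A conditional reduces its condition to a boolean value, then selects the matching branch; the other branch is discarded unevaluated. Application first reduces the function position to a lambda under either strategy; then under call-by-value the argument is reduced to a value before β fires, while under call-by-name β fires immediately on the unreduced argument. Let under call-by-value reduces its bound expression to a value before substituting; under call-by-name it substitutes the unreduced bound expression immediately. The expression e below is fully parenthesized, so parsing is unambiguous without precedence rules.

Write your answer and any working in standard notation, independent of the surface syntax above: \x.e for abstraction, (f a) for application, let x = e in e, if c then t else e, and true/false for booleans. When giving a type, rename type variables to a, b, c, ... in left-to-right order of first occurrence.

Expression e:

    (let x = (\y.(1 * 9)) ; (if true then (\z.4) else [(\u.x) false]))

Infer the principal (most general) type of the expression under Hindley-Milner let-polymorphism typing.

Answer: a -> Int

Working:
  unify Int ~ Int
  unify Int ~ Int
\y._ : a -> Int
let x : forall. a -> Int
  unify Bool ~ Bool
\z._ : b -> Int
x : d -> Int
\u._ : c -> d -> Int
  unify c -> d -> Int ~ Bool -> e
  unify c ~ Bool
  unify d -> Int ~ e
_ _ : d -> Int
  unify b -> Int ~ d -> Int
  unify b ~ d
  unify Int ~ Int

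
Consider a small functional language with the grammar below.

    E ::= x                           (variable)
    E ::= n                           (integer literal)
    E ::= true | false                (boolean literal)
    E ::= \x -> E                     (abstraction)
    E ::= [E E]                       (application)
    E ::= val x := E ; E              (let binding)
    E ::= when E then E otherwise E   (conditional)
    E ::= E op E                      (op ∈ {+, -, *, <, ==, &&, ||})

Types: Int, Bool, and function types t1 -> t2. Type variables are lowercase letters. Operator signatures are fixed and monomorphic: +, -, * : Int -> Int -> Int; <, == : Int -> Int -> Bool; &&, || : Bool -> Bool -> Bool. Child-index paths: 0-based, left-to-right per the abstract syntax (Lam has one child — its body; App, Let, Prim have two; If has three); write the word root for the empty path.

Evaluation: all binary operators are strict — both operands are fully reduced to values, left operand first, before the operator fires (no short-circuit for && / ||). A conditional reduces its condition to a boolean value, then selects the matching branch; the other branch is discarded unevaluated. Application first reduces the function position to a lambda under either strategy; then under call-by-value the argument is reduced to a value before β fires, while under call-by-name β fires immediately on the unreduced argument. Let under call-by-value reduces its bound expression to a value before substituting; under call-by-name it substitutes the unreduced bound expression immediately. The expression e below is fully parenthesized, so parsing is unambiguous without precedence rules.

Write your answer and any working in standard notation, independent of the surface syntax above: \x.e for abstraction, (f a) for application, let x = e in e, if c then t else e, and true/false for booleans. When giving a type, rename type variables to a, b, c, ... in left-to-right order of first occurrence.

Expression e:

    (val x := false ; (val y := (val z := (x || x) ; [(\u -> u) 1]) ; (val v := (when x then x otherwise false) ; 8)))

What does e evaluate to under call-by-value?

Answer: 8

Working:
step 0: (let x = false in (let y = (let z = (x || x) in ((\u.u) 1)) in (let v = (if x then x else false) in 8)))
step 1: [let@root] (let y = (let z = (false || false) in ((\u.u) 1)) in (let v = (if false then false else false) in 8))
step 2: [delta@0.0] (let y = (let z = false in ((\u.u) 1)) in (let v = (if false then false else false) in 8))
step 3: [let@0] (let y = ((\u.u) 1) in (let v = (if false then false else false) in 8))
step 4: [beta@0] (let y = 1 in (let v = (if false then false else false) in 8))
step 5: [let@root] (let v = (if false then false else false) in 8)
step 6: [if@0] (let v = false in 8)
step 7: [let@root] 8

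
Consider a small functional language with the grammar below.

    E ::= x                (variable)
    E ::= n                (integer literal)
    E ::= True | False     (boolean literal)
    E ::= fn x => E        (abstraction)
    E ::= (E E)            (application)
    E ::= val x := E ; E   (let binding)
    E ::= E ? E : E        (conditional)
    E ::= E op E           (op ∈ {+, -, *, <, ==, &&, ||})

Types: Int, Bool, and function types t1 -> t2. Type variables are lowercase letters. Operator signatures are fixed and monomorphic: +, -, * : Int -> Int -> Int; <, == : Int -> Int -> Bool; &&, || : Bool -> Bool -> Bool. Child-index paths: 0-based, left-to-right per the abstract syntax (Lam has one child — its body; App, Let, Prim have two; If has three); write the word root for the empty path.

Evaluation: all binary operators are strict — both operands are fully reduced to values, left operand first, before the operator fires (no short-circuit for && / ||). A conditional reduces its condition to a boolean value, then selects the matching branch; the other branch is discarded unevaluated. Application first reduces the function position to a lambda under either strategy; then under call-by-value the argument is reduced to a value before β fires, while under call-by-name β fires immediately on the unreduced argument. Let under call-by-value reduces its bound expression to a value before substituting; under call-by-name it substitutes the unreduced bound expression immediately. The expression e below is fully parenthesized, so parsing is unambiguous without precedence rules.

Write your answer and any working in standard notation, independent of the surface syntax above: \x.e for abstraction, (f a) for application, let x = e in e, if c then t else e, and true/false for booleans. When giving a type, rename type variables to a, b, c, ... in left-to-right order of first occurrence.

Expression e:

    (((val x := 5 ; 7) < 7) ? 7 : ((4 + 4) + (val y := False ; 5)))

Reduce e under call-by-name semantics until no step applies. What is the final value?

Answer: 13

Derivation:
step 0: (if ((let x = 5 in 7) < 7) then 7 else ((4 + 4) + (let y = false in 5)))
step 1: [let@0.0] (if (7 < 7) then 7 else ((4 + 4) + (let y = false in 5)))
step 2: [delta@0] (if false then 7 else ((4 + 4) + (let y = false in 5)))
step 3: [if@root] ((4 + 4) + (let y = false in 5))
step 4: [delta@0] (8 + (let y = false in 5))
step 5: [let@1] (8 + 5)
step 6: [delta@root] 13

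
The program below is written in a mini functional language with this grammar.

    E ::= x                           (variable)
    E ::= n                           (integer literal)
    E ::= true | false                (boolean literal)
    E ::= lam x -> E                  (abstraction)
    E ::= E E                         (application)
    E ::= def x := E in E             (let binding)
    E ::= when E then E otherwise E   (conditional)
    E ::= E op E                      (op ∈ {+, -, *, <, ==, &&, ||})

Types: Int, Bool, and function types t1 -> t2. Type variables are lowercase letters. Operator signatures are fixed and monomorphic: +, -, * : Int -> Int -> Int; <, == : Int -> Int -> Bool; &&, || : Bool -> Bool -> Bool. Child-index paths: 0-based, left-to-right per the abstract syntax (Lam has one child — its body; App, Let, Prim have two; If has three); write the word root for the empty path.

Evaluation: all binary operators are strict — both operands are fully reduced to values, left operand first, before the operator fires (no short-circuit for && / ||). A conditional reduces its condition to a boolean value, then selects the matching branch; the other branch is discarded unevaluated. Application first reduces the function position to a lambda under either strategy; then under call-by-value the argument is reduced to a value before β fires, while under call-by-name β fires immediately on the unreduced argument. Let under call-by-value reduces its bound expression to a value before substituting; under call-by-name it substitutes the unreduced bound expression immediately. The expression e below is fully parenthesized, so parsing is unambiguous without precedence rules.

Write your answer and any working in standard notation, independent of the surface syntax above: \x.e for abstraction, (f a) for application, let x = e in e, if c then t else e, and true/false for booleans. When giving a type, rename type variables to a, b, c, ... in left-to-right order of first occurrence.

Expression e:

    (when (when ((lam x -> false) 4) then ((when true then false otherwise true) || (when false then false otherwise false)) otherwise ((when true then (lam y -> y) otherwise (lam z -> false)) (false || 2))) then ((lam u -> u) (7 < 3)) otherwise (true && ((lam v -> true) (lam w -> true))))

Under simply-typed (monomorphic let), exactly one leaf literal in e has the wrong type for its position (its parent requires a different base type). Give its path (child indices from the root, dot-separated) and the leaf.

Answer: 0.2.1.1 : 2

Trace:
\x._ : a -> Bool
  unify a -> Bool ~ Int -> b
  unify a ~ Int
  unify Bool ~ b
_ _ : Bool
  unify Bool ~ Bool
  unify Bool ~ Bool
  unify Bool ~ Bool
  unify Bool ~ Bool
  unify Bool ~ Bool
  unify Bool ~ Bool
  unify Bool ~ Bool
  unify Bool ~ Bool
y : c
\y._ : c -> c
\z._ : d -> Bool
  unify c -> c ~ d -> Bool
  unify c ~ d
  unify d ~ Bool
  unify Bool ~ Bool
  unify Int ~ Bool
  FAIL: mismatch Int ~ Bool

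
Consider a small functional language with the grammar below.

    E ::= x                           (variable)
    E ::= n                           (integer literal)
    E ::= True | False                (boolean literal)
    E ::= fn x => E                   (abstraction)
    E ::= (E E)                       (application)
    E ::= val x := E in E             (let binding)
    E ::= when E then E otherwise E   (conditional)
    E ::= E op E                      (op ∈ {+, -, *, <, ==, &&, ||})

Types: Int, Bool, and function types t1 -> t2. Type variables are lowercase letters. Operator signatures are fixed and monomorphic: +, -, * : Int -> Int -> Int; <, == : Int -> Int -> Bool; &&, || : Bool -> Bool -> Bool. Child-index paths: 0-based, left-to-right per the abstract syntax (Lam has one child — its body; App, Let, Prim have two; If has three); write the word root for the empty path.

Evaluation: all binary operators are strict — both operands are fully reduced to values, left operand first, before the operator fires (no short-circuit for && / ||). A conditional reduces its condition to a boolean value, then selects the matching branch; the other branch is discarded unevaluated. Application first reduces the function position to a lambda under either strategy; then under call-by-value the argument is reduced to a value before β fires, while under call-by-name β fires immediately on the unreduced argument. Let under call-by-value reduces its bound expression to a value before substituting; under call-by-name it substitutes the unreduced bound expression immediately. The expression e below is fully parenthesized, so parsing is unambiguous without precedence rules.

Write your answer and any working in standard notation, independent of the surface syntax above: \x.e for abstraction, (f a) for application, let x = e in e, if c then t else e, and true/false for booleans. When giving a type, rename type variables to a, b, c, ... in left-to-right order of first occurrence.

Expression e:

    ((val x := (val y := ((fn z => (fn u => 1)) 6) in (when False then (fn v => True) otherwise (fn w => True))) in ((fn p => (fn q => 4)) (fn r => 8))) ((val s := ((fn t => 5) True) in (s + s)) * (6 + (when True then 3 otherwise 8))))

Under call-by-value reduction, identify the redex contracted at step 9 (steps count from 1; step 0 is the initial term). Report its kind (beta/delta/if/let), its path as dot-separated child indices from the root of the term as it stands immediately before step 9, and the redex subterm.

Answer: if at 1.1.1 : (if true then 3 else 8)

Derivation:
step 0: ((let x = (let y = ((\z.(\u.1)) 6) in (if false then (\v.true) else (\w.true))) in ((\p.(\q.4)) (\r.8))) ((let s = ((\t.5) true) in (s + s)) * (6 + (if true then 3 else 8))))
step 1: [beta@0.0.0] ((let x = (let y = (\u.1) in (if false then (\v.true) else (\w.true))) in ((\p.(\q.4)) (\r.8))) ((let s = ((\t.5) true) in (s + s)) * (6 + (if true then 3 else 8))))
step 2: [let@0.0] ((let x = (if false then (\v.true) else (\w.true)) in ((\p.(\q.4)) (\r.8))) ((let s = ((\t.5) true) in (s + s)) * (6 + (if true then 3 else 8))))
step 3: [if@0.0] ((let x = (\w.true) in ((\p.(\q.4)) (\r.8))) ((let s = ((\t.5) true) in (s + s)) * (6 + (if true then 3 else 8))))
step 4: [let@0] (((\p.(\q.4)) (\r.8)) ((let s = ((\t.5) true) in (s + s)) * (6 + (if true then 3 else 8))))
step 5: [beta@0] ((\q.4) ((let s = ((\t.5) true) in (s + s)) * (6 + (if true then 3 else 8))))
step 6: [beta@1.0.0] ((\q.4) ((let s = 5 in (s + s)) * (6 + (if true then 3 else 8))))
step 7: [let@1.0] ((\q.4) ((5 + 5) * (6 + (if true then 3 else 8))))
step 8: [delta@1.0] ((\q.4) (10 * (6 + (if true then 3 else 8))))
step 9: [if@1.1.1] ((\q.4) (10 * (6 + 3)))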